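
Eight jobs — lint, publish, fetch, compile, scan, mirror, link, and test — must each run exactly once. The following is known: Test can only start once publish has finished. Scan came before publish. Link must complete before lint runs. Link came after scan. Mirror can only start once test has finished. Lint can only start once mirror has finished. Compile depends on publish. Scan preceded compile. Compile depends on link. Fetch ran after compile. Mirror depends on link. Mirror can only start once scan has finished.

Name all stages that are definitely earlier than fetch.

compile, link, publish, scan

Directly stated before fetch: compile.
Link reaches fetch via link → compile → fetch.
Publish reaches fetch via publish → compile → fetch.
Scan reaches fetch via scan → compile → fetch.
No chain forces lint (or any of the others) ahead of fetch.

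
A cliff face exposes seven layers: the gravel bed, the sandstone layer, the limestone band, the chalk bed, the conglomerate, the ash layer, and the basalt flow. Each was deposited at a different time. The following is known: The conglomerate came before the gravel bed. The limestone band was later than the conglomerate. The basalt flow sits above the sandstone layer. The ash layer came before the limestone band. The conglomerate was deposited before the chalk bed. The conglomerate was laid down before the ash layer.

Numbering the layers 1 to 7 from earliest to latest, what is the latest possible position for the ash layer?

The ash layer must come before the limestone band — 1 layer forced after it.
Everything else can be placed before the ash layer in some valid order, so the ash layer can sit as late as position 7 − 1 = 6.

6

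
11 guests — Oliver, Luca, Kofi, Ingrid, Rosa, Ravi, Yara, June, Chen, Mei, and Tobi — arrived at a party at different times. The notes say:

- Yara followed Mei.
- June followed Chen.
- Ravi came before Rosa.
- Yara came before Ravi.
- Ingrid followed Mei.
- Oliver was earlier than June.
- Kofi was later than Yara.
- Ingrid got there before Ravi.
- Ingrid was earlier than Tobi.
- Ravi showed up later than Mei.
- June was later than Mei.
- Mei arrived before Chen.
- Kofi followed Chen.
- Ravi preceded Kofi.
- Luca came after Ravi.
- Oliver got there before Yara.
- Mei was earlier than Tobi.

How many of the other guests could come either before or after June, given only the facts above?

7

Forced before June: Chen, Mei, and Oliver.
That leaves Ingrid, Kofi, Luca, Ravi, Rosa, Tobi, and Yara with no forced order relative to June — 7.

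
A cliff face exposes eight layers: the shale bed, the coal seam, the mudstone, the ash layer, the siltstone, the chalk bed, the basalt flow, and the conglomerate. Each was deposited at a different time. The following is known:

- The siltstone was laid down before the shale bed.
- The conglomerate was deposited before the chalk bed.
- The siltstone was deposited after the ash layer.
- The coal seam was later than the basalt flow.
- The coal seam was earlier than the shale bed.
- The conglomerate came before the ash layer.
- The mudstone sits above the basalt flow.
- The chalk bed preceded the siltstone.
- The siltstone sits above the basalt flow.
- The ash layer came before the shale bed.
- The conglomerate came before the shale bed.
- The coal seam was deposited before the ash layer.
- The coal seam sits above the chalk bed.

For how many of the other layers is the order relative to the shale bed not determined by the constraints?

Forced before the shale bed: the ash layer, the basalt flow, the chalk bed, the coal seam, the conglomerate, and the siltstone.
That leaves the mudstone with no forced order relative to the shale bed — 1.

1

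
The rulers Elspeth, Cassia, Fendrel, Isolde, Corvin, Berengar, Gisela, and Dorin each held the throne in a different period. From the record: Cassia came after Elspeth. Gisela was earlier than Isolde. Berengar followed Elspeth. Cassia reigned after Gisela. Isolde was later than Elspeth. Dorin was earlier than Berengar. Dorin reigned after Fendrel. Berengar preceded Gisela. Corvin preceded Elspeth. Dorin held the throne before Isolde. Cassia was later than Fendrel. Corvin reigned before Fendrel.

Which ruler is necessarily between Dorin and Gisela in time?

Berengar

Tracing the constraints gives Dorin → Berengar → Gisela, so Berengar sits after Dorin and before Gisela.
No other ruler is forced both after Dorin and before Gisela.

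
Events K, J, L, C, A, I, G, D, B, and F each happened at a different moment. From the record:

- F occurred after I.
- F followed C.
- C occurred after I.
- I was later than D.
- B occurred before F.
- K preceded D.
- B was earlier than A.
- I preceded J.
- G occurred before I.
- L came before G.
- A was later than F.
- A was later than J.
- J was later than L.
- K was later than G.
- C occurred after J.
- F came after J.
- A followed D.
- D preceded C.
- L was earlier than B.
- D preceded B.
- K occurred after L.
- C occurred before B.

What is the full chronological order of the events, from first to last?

L, G, K, D, I, J, C, B, F, A

The constraints fix every adjacent pair, so only one ordering works:
L → G → K → D → I → J → C → B → F → A.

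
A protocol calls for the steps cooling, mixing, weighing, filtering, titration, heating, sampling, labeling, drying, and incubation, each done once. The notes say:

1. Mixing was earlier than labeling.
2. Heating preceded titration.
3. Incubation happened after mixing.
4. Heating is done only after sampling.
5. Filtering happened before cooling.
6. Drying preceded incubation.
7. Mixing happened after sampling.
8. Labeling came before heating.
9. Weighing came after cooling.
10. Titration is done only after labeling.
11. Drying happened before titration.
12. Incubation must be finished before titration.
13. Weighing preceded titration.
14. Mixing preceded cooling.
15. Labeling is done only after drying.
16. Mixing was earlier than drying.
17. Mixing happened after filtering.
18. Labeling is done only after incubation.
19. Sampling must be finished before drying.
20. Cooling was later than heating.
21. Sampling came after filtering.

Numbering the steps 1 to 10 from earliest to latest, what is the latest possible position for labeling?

Labeling must come before cooling, heating, titration, and weighing — 4 steps forced after it.
Everything else can be placed before labeling in some valid order, so labeling can sit as late as position 10 − 4 = 6.

6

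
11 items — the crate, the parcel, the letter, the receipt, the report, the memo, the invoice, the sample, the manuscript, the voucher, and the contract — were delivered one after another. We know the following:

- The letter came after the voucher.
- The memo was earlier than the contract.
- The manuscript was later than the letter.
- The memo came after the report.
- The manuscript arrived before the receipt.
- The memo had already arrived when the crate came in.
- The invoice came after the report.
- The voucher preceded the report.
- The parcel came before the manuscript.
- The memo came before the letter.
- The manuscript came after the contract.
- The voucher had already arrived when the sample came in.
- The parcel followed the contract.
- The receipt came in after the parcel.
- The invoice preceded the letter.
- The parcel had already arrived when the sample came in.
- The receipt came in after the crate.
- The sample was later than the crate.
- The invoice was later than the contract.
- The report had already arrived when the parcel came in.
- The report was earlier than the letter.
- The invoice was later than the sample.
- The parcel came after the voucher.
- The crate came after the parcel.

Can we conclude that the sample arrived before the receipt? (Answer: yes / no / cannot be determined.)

Chain the constraints: the sample → the invoice → the letter → the manuscript → the receipt. Each link is directly stated, so the sample comes before the receipt.

yes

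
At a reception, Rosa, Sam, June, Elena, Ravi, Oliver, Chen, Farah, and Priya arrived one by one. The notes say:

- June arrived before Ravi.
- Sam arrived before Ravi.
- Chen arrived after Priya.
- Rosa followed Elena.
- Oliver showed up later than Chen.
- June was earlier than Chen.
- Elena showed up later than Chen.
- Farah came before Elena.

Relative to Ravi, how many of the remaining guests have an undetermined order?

Forced before Ravi: June and Sam.
That leaves Chen, Elena, Farah, Oliver, Priya, and Rosa with no forced order relative to Ravi — 6.

6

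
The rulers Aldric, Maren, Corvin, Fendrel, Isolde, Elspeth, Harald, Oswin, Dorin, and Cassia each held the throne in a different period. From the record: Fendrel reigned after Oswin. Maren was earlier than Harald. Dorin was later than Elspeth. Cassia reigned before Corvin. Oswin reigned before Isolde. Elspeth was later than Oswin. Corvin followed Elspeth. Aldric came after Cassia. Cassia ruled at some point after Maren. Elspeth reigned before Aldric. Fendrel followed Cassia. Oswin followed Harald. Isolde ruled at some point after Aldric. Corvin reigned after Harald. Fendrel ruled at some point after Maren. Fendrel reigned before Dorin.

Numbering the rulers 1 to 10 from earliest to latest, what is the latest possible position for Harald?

3

Harald must come before Aldric, Corvin, Dorin, Elspeth, Fendrel, Isolde, and Oswin — 7 rulers forced after them.
Everything else can be placed before Harald in some valid order, so Harald can sit as late as position 10 − 7 = 3.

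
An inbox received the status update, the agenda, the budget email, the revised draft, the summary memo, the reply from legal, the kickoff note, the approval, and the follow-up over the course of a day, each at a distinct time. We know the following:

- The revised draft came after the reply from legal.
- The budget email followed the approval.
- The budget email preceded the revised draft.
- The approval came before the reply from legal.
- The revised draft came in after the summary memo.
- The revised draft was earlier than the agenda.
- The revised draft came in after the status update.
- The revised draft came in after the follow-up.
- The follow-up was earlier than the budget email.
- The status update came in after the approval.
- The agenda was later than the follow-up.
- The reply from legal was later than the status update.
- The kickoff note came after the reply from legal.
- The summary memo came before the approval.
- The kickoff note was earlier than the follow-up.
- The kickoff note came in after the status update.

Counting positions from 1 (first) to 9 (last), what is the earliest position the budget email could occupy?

7

The approval, the follow-up, the kickoff note, the reply from legal, the status update, and the summary memo must all come before the budget email — 6 forced predecessors.
Nothing else is forced ahead of the budget email, so its earliest slot is position 6 + 1 = 7.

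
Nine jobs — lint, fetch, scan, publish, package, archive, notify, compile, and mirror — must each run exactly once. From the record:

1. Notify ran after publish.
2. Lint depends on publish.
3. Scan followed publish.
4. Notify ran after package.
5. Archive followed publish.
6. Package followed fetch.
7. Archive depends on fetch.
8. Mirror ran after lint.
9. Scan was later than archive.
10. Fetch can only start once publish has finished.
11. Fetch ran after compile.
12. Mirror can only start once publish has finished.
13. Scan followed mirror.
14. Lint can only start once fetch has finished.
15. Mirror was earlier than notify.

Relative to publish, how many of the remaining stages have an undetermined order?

1

Forced after publish: archive, fetch, lint, mirror, notify, package, and scan.
That leaves compile with no forced order relative to publish — 1.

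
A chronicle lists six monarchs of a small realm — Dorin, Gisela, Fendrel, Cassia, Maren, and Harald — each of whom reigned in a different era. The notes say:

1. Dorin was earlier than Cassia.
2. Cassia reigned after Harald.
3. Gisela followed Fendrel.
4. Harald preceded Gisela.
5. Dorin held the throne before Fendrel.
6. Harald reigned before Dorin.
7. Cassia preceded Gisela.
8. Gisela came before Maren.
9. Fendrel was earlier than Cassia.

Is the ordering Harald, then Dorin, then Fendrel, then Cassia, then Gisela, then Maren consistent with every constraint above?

yes

Check each stated constraint against the proposed order — e.g. Harald is ahead of Cassia; Harald is ahead of Gisela. Every pair is in the required order; nothing is violated.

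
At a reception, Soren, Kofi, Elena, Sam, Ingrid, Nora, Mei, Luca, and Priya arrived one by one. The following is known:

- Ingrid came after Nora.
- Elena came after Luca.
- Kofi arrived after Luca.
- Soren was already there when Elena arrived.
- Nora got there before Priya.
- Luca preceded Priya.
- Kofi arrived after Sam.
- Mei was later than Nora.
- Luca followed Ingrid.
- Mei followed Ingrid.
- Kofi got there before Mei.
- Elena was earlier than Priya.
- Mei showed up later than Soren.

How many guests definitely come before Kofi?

4

Directly stated before Kofi: Luca and Sam.
Ingrid reaches Kofi via Ingrid → Luca → Kofi.
Nora reaches Kofi via Nora → Ingrid → Luca → Kofi.
No chain forces Soren (or any of the others) ahead of Kofi.
That's Ingrid, Luca, Nora, and Sam — 4 in all.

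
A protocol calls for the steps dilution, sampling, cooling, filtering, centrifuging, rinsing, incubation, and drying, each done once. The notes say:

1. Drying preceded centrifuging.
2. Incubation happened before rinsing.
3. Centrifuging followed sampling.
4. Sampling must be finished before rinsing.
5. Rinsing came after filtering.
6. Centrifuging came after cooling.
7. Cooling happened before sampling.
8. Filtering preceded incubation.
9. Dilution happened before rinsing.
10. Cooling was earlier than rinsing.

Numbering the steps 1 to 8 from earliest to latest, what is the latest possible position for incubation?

7

Incubation must come before rinsing — 1 step forced after it.
Everything else can be placed before incubation in some valid order, so incubation can sit as late as position 8 − 1 = 7.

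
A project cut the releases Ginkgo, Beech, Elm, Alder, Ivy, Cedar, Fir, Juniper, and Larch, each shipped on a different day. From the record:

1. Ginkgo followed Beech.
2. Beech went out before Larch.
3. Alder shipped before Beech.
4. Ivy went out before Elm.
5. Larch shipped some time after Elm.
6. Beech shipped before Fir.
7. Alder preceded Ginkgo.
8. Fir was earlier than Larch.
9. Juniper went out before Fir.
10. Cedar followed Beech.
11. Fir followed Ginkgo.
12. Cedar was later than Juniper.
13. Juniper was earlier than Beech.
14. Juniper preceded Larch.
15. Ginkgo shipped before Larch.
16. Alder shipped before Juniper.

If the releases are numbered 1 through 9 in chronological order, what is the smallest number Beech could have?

3

Alder and Juniper must both come before Beech — 2 forced predecessors.
Nothing else is forced ahead of Beech, so its earliest slot is position 2 + 1 = 3.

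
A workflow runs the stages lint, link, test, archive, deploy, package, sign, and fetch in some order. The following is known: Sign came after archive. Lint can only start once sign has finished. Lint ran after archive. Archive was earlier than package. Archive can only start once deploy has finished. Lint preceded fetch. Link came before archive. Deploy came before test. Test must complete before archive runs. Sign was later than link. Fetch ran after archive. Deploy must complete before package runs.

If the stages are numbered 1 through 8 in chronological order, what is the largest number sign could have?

6

Sign must come before fetch and lint — 2 stages forced after it.
Everything else can be placed before sign in some valid order, so sign can sit as late as position 8 − 2 = 6.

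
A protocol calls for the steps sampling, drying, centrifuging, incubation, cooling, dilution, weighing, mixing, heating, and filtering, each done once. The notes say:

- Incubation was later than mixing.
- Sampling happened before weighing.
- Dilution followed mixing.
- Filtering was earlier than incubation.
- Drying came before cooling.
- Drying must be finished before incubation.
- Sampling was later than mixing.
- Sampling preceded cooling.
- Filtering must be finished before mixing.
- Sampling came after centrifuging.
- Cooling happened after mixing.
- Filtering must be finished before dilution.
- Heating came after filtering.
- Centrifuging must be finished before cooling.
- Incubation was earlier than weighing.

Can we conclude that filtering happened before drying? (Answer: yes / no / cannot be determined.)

cannot be determined

No chain of stated constraints runs from filtering to drying, and none runs from drying to filtering either.
So the relative order of filtering and drying is not fixed by the given facts.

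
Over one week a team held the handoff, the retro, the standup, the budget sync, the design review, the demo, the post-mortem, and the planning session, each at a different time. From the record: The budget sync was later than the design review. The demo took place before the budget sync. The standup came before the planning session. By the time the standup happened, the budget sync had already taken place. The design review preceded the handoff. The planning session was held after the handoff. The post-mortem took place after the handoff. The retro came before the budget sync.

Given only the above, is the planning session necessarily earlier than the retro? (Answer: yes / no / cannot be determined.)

no

Tracing the constraints gives the retro → the budget sync → the standup → the planning session, so the retro must come before the planning session.
That means the planning session cannot be before the retro.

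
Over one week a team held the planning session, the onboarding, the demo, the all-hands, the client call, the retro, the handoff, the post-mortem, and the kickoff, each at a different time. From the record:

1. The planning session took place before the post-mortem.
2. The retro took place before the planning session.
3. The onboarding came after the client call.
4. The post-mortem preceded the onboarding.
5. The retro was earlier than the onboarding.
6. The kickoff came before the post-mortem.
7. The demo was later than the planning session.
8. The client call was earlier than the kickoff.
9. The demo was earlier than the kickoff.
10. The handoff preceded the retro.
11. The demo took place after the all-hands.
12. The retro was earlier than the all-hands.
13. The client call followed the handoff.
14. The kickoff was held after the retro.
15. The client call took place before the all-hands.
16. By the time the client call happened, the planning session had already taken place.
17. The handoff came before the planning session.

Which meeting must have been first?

The handoff has a chain of constraints placing it before every other meeting, so the handoff must be first.

the handoff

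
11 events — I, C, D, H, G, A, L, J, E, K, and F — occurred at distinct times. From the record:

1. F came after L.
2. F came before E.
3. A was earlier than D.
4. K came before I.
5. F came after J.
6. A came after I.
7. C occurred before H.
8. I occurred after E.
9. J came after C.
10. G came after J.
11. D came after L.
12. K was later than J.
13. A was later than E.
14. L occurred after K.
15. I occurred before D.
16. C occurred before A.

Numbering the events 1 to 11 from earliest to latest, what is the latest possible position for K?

K must come before A, D, E, F, I, and L — 6 events forced after it.
Everything else can be placed before K in some valid order, so K can sit as late as position 11 − 6 = 5.

5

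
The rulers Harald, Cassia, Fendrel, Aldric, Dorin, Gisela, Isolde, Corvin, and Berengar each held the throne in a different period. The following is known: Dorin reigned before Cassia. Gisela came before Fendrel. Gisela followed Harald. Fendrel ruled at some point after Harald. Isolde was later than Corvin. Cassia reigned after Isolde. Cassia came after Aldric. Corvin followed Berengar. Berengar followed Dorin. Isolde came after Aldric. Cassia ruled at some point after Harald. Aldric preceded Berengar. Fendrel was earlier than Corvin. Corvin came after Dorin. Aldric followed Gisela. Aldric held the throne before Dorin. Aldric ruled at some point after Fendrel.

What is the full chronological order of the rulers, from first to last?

The constraints fix every adjacent pair, so only one ordering works:
Harald → Gisela → Fendrel → Aldric → Dorin → Berengar → Corvin → Isolde → Cassia.

Harald, Gisela, Fendrel, Aldric, Dorin, Berengar, Corvin, Isolde, Cassia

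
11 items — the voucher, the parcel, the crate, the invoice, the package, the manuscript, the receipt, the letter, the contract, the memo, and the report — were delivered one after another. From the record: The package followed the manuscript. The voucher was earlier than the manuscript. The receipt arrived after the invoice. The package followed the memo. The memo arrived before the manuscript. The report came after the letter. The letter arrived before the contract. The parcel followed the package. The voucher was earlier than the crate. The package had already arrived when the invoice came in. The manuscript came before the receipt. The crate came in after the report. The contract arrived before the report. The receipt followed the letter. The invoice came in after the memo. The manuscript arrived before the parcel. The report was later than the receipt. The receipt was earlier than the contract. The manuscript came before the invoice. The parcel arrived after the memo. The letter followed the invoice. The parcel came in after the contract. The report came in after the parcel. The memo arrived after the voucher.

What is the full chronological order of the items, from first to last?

The constraints fix every adjacent pair, so only one ordering works:
the voucher → the memo → the manuscript → the package → the invoice → the letter → the receipt → the contract → the parcel → the report → the crate.

the voucher, the memo, the manuscript, the package, the invoice, the letter, the receipt, the contract, the parcel, the report, the crate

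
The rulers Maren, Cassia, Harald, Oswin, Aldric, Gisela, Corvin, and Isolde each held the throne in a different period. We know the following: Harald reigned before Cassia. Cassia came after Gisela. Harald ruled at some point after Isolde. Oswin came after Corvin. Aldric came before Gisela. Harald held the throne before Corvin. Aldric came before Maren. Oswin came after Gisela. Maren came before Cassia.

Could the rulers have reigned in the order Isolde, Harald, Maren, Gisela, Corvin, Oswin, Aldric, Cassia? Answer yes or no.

no

The constraints require Aldric before Maren, but in the proposed sequence Maren appears ahead of Aldric. That one violation is enough.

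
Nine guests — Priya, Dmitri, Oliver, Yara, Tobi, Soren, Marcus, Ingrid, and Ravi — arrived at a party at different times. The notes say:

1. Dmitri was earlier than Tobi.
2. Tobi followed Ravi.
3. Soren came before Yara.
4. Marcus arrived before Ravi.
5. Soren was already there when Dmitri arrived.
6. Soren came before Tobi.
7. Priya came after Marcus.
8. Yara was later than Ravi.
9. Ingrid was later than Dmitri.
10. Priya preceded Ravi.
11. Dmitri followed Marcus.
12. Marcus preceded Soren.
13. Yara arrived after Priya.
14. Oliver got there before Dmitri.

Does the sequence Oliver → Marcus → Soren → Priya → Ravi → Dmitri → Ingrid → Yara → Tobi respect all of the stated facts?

yes

Check each stated constraint against the proposed order — e.g. Oliver is ahead of Dmitri; Soren is ahead of Tobi. Every pair is in the required order; nothing is violated.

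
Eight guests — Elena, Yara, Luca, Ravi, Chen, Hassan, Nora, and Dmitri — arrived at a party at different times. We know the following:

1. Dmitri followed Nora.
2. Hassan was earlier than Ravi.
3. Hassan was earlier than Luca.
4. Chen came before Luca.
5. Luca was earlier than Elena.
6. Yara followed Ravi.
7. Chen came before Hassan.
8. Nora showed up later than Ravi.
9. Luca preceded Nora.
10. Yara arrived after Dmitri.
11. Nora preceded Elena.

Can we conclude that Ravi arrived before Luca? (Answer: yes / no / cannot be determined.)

No chain of stated constraints runs from Ravi to Luca, and none runs from Luca to Ravi either.
So the relative order of Ravi and Luca is not fixed by the given facts.

cannot be determined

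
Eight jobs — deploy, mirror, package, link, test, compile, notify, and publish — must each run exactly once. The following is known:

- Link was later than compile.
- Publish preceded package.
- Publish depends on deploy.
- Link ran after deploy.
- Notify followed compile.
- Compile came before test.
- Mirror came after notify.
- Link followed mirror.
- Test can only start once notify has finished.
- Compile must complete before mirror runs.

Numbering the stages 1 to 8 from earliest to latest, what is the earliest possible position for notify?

Compile must come before notify — 1 forced predecessor.
Nothing else is forced ahead of notify, so its earliest slot is position 1 + 1 = 2.

2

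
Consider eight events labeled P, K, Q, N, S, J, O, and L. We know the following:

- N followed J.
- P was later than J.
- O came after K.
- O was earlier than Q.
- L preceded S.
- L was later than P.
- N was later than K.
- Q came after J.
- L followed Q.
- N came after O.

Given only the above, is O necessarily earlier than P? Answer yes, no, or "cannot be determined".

No chain of stated constraints runs from O to P, and none runs from P to O either.
So the relative order of O and P is not fixed by the given facts.

cannot be determined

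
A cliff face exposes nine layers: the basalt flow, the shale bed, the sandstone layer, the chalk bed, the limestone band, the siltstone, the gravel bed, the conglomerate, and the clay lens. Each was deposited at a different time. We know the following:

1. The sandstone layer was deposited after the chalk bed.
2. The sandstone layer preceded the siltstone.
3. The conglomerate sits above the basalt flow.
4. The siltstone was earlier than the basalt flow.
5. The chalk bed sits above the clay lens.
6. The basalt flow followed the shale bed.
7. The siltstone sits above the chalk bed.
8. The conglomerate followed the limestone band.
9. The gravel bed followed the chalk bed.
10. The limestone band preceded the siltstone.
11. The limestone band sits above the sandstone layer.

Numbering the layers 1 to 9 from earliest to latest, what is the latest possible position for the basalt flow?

8

The basalt flow must come before the conglomerate — 1 layer forced after it.
Everything else can be placed before the basalt flow in some valid order, so the basalt flow can sit as late as position 9 − 1 = 8.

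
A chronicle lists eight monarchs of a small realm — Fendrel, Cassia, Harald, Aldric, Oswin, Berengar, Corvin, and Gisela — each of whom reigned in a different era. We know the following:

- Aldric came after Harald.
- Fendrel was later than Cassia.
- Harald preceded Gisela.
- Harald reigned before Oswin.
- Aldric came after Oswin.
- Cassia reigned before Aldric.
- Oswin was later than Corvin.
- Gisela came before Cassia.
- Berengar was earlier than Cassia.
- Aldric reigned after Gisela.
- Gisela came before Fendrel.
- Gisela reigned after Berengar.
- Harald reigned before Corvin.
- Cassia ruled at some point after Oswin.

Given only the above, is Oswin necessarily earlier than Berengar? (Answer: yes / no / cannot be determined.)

cannot be determined

No chain of stated constraints runs from Oswin to Berengar, and none runs from Berengar to Oswin either.
So the relative order of Oswin and Berengar is not fixed by the given facts.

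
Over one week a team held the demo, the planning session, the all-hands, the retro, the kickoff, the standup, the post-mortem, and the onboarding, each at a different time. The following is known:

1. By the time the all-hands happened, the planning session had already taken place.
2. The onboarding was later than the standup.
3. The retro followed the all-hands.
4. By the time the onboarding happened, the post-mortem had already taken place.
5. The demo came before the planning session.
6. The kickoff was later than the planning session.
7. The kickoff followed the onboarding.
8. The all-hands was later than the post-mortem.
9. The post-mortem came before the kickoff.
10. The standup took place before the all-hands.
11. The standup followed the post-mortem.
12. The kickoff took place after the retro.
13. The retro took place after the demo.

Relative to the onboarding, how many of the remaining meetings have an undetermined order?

Forced before the onboarding: the post-mortem and the standup; forced after the onboarding: the kickoff.
That leaves the all-hands, the demo, the planning session, and the retro with no forced order relative to the onboarding — 4.

4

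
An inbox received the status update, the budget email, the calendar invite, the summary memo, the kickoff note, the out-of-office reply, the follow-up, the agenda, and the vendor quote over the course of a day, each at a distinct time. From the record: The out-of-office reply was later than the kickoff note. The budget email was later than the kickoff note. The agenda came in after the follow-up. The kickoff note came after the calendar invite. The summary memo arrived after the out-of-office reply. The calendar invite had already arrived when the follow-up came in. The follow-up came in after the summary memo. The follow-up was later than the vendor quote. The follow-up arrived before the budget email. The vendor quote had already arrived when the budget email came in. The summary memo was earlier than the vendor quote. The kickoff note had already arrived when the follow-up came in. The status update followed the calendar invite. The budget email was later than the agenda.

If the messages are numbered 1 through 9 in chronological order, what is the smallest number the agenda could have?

The calendar invite, the follow-up, the kickoff note, the out-of-office reply, the summary memo, and the vendor quote must all come before the agenda — 6 forced predecessors.
Nothing else is forced ahead of the agenda, so its earliest slot is position 6 + 1 = 7.

7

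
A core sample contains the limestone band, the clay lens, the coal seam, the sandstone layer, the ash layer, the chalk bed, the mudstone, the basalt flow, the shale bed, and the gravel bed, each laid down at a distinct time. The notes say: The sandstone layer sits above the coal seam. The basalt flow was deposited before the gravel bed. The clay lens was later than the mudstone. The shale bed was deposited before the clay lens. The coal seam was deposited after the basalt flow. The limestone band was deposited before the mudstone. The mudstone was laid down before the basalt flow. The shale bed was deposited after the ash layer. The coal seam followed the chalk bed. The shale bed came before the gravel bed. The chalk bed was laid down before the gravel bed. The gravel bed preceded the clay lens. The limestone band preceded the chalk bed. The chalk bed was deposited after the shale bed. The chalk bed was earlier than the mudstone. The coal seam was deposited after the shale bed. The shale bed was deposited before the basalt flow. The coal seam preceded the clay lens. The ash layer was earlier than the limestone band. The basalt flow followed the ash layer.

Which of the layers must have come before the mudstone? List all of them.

the ash layer, the chalk bed, the limestone band, the shale bed

Directly stated before the mudstone: the chalk bed and the limestone band.
The ash layer reaches the mudstone via the ash layer → the limestone band → the mudstone.
The shale bed reaches the mudstone via the shale bed → the chalk bed → the mudstone.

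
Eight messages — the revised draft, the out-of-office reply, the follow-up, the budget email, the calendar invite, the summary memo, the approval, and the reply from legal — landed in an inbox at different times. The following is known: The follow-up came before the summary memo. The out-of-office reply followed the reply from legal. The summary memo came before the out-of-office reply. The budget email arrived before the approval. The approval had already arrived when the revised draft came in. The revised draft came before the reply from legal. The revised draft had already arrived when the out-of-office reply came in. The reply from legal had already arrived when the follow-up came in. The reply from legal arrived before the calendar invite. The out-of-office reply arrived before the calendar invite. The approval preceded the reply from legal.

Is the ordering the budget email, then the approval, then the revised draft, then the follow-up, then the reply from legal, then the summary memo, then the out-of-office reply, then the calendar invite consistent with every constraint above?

The constraints require the reply from legal before the follow-up, but in the proposed sequence the follow-up appears ahead of the reply from legal. That one violation is enough.

no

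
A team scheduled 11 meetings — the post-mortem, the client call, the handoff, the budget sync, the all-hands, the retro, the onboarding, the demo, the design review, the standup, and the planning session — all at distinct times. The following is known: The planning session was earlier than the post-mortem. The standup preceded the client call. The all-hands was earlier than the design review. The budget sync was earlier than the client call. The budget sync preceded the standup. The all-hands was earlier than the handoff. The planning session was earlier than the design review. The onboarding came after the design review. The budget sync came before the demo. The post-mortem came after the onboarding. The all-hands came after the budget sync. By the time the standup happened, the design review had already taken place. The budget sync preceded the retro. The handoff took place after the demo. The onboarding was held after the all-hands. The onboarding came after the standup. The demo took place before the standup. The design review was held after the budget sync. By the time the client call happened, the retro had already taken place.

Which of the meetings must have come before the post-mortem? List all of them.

Directly stated before the post-mortem: the onboarding and the planning session.
The all-hands reaches the post-mortem via the all-hands → the onboarding → the post-mortem.
The budget sync reaches the post-mortem via the budget sync → the design review → the onboarding → the post-mortem.
The demo reaches the post-mortem via the demo → the standup → the onboarding → the post-mortem.
Likewise the design review and the standup each reach the post-mortem by chaining the stated constraints.
No chain forces the retro (or any of the others) ahead of the post-mortem.

the all-hands, the budget sync, the demo, the design review, the onboarding, the planning session, the standup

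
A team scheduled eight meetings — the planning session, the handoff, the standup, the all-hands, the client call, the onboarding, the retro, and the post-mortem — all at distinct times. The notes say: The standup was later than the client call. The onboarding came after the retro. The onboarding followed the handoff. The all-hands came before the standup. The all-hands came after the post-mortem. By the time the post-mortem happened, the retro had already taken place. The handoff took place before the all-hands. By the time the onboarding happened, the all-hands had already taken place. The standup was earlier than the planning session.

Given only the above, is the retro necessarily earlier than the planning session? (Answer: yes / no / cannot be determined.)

yes

Chain the constraints: the retro → the post-mortem → the all-hands → the standup → the planning session. Each link is directly stated, so the retro comes before the planning session.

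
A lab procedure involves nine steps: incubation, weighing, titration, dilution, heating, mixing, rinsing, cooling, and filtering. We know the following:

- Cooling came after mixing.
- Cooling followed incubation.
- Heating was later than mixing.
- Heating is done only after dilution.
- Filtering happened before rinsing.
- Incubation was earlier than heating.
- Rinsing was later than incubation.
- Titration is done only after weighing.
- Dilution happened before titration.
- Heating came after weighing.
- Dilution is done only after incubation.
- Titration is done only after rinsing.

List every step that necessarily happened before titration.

Directly stated before titration: dilution, rinsing, and weighing.
Filtering reaches titration via filtering → rinsing → titration.
Incubation reaches titration via incubation → dilution → titration.

dilution, filtering, incubation, rinsing, weighing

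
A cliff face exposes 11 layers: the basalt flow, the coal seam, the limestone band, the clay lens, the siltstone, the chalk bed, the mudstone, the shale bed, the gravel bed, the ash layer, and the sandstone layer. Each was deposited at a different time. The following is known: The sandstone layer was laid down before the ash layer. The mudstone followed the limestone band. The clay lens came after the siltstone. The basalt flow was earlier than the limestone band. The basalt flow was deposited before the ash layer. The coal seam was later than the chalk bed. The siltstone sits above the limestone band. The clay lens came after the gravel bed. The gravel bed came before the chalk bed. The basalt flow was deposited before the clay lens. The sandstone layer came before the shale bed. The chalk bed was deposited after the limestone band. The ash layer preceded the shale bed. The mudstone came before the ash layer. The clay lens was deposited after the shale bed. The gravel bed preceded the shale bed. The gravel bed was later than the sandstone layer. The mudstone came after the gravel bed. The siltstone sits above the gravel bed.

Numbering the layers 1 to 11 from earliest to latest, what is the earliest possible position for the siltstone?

5

The basalt flow, the gravel bed, the limestone band, and the sandstone layer must all come before the siltstone — 4 forced predecessors.
Nothing else is forced ahead of the siltstone, so its earliest slot is position 4 + 1 = 5.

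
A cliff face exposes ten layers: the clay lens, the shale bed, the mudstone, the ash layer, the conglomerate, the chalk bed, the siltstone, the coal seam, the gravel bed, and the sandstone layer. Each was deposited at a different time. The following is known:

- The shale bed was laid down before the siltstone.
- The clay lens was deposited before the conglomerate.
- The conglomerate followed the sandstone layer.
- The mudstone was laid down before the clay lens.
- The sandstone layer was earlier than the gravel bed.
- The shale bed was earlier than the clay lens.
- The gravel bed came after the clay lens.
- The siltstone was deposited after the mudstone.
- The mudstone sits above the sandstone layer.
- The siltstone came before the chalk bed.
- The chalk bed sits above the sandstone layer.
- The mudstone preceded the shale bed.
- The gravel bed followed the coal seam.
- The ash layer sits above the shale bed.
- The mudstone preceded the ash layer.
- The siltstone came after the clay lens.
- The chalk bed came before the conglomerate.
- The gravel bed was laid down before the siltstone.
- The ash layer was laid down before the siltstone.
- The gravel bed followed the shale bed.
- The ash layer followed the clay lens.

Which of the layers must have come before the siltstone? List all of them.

the ash layer, the clay lens, the coal seam, the gravel bed, the mudstone, the sandstone layer, the shale bed

Directly stated before the siltstone: the ash layer, the clay lens, the gravel bed, the mudstone, and the shale bed.
The coal seam reaches the siltstone via the coal seam → the gravel bed → the siltstone.
The sandstone layer reaches the siltstone via the sandstone layer → the gravel bed → the siltstone.
No chain forces the conglomerate (or any of the others) ahead of the siltstone.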